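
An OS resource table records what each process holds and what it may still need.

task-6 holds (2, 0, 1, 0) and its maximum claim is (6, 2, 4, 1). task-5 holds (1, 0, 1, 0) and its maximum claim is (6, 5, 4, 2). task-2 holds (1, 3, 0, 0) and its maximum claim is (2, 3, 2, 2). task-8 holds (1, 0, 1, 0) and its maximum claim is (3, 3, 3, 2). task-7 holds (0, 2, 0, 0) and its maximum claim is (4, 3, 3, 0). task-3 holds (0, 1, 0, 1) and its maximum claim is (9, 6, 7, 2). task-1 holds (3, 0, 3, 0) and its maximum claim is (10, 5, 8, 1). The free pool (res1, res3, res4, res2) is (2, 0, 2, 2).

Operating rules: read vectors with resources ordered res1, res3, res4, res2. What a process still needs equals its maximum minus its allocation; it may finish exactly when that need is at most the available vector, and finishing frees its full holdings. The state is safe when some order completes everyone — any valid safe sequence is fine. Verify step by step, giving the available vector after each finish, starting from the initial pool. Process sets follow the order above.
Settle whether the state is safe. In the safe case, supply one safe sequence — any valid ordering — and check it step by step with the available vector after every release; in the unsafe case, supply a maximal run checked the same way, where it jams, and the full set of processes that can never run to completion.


SAFE, for example via the order task-2, task-8, task-7, task-6, task-5, task-1, task-3.
Key observation: the order's first zero-slack moment is task-2 ((1, 0, 2, 2) needed, (2, 0, 2, 2) free — a requested resource with nothing to spare).
Verifying each step:
  pool = (2, 0, 2, 2)
  run task-2 (needs (1, 0, 2, 2), free (2, 0, 2, 2)); after release of (1, 3, 0, 0) the pool is (3, 3, 2, 2)
  run task-8 (needs (2, 3, 2, 2), free (3, 3, 2, 2)); after release of (1, 0, 1, 0) the pool is (4, 3, 3, 2)
  run task-7 (needs (4, 1, 3, 0), free (4, 3, 3, 2)); after release of (0, 2, 0, 0) the pool is (4, 5, 3, 2)
  run task-6 (needs (4, 2, 3, 1), free (4, 5, 3, 2)); after release of (2, 0, 1, 0) the pool is (6, 5, 4, 2)
  run task-5 (needs (5, 5, 3, 2), free (6, 5, 4, 2)); after release of (1, 0, 1, 0) the pool is (7, 5, 5, 2)
  run task-1 (needs (7, 5, 5, 1), free (7, 5, 5, 2)); after release of (3, 0, 3, 0) the pool is (10, 5, 8, 2)
  run task-3 (needs (9, 5, 7, 1), free (10, 5, 8, 2)); after release of (0, 1, 0, 1) the pool is (10, 6, 8, 3)


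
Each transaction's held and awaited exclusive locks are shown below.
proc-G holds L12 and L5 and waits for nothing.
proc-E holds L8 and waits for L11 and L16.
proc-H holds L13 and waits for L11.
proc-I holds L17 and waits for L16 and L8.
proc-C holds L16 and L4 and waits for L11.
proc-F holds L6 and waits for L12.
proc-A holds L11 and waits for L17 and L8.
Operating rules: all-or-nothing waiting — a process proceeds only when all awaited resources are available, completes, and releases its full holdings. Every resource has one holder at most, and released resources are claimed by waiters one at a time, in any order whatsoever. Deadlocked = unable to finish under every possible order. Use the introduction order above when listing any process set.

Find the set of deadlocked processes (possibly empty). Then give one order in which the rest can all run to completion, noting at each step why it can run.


The deadlocked set is proc-E, proc-H, proc-I, proc-C and proc-A.
Key observation: the loop proc-E -> proc-C -> proc-A -> proc-E blocks itself forever; proc-I is caught in further circular waits and proc-H waits into the deadlock from upstream.
The rest can finish in the order proc-G, proc-F.
Walking it through:
  run proc-G (it waits on nothing); releases L12 and L5
  proc-F: everything it awaited (L12) is free; runs, freeing L6


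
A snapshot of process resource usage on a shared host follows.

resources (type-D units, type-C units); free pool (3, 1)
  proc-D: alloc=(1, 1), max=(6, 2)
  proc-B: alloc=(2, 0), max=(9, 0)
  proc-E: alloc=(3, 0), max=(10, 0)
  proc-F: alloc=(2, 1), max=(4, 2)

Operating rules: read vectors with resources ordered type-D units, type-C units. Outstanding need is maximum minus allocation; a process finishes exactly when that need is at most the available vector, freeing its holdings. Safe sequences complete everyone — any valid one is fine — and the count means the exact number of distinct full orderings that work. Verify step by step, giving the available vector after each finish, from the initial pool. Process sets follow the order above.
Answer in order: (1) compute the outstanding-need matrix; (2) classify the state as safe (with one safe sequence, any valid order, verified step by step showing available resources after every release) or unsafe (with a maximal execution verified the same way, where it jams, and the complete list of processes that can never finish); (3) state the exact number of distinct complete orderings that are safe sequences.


(1) Need matrix, components ordered type-D units, type-C units:
  proc-D: (5, 1)
  proc-B: (7, 0)
  proc-E: (7, 0)
  proc-F: (2, 1)
(2) The state is UNSAFE.
Key observation: type-D units is the bottleneck — with proc-F, proc-D done the pool holds (6, 3), short of every remaining need.
A maximal execution: proc-F, proc-D — then nothing else fits. Step-by-step check:
  pool = (3, 1)
  proc-F needs (2, 1) <= (3, 1) -> finishes; pool += (2, 1) = (5, 2)
  proc-D needs (5, 1) <= (5, 2) -> finishes; pool += (1, 1) = (6, 3)
  proc-B cannot run: need (7, 0) vs free (6, 3) (insufficient type-D units)
  proc-E cannot run: need (7, 0) vs free (6, 3) (insufficient type-D units)
Never able to finish: proc-B and proc-E.
(3) Exactly 0 of the possible complete orderings are safe sequences.


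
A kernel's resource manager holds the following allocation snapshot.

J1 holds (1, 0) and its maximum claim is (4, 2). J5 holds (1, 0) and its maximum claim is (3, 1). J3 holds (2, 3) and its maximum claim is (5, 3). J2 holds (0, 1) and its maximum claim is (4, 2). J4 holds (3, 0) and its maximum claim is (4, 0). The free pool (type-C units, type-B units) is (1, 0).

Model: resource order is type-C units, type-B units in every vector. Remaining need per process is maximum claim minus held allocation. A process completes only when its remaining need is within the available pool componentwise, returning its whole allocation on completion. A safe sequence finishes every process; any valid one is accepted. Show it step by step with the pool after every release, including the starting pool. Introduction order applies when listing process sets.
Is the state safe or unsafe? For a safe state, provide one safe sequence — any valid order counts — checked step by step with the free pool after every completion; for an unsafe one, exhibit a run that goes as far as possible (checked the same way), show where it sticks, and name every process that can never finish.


The state is SAFE; one workable sequence: J4, J3, J5, J2, J1.
Key observation: J4 is the earliest step where a requested resource binds exactly: need (1, 0), pool (1, 0) at its turn.
Walking it through:
  pool = (1, 0)
  J4 needs (1, 0) <= (1, 0) -> finishes; pool += (3, 0) = (4, 0)
  J3 needs (3, 0) <= (4, 0) -> finishes; pool += (2, 3) = (6, 3)
  J5 needs (2, 1) <= (6, 3) -> finishes; pool += (1, 0) = (7, 3)
  J2 needs (4, 1) <= (7, 3) -> finishes; pool += (0, 1) = (7, 4)
  J1 needs (3, 2) <= (7, 4) -> finishes; pool += (1, 0) = (8, 4)


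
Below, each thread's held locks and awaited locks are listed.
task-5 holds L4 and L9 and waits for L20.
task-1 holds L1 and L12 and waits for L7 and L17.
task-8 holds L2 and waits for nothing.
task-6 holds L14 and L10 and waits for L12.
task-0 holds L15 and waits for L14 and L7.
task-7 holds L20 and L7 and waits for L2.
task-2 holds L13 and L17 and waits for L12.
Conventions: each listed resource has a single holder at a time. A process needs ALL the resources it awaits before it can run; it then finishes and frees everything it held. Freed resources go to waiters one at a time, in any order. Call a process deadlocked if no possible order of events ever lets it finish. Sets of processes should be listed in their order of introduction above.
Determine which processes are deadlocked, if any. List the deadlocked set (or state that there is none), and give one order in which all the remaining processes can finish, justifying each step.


The deadlocked set is task-1, task-6, task-0 and task-2.
Key observation: task-1 -> task-2 -> task-1 is a circular wait — nothing in it can go first; task-6 and task-0 wait into the deadlock from upstream.
A valid finishing order for the others: task-8, task-7, task-5.
Walking it through:
  task-8: no waits; runs immediately, freeing L2
  task-7: everything it awaited (L2) is free; runs, freeing L20 and L7
  task-5: everything it awaited (L20) is free; runs, freeing L4 and L9


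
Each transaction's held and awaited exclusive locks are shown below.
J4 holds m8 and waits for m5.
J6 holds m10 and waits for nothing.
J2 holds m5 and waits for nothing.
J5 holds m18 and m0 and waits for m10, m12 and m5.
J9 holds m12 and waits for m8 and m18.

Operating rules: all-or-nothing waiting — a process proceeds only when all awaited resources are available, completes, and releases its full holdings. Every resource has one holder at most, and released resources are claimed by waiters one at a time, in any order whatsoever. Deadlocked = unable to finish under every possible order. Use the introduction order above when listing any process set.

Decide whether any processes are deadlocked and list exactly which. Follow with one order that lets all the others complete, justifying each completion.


Deadlocked: J5 and J9.
Key observation: the waits loop around J5 -> J9 -> J5 with no way out; no other process is dragged down with it.
A valid finishing order for the others: J6, J2, J4.
Check, step by step:
  J6: no waits; runs immediately, freeing m10
  J2: no waits; runs immediately, freeing m5
  J4: everything it awaited (m5) is free; runs, freeing m8


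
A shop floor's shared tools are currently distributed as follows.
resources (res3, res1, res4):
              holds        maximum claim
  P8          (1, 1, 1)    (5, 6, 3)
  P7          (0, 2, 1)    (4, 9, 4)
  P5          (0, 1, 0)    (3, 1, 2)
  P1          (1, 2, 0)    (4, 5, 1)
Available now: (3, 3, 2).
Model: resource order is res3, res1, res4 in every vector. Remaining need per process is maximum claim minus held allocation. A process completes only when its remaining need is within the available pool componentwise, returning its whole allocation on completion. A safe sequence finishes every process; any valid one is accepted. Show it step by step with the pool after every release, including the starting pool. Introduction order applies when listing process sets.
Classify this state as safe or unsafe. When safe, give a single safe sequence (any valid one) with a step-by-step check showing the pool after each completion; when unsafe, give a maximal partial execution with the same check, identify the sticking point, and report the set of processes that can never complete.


SAFE. One safe sequence: P1, P8, P5, P7.
Key observation: the order's first zero-slack moment is P1 ((3, 3, 1) needed, (3, 3, 2) free — a requested resource with nothing to spare).
Step-by-step check:
  pool = (3, 3, 2)
  run P1 (needs (3, 3, 1), free (3, 3, 2)); after release of (1, 2, 0) the pool is (4, 5, 2)
  run P8 (needs (4, 5, 2), free (4, 5, 2)); after release of (1, 1, 1) the pool is (5, 6, 3)
  run P5 (needs (3, 0, 2), free (5, 6, 3)); after release of (0, 1, 0) the pool is (5, 7, 3)
  run P7 (needs (4, 7, 3), free (5, 7, 3)); after release of (0, 2, 1) the pool is (5, 9, 4)


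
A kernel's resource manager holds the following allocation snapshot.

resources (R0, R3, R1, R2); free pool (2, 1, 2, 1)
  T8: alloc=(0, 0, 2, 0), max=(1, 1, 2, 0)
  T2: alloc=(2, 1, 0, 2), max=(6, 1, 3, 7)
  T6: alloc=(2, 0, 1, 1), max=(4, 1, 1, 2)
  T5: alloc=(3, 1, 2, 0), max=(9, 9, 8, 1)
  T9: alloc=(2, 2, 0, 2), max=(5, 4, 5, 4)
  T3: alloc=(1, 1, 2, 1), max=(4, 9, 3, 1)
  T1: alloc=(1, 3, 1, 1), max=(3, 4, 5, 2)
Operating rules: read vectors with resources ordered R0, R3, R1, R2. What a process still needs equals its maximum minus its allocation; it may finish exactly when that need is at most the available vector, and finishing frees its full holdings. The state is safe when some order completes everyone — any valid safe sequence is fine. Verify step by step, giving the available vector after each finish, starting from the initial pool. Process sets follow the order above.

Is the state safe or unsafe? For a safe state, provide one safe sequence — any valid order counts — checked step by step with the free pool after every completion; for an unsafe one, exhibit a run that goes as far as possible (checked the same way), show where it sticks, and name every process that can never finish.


UNSAFE.
Key observation: the wall is R3: completing T8, T1, T9, T6, T2 brings the pool only to (9, 7, 6, 7), and all the rest need more.
The run T8, T1, T9, T6, T2 cannot be extended any further. Verifying each step:
  pool = (2, 1, 2, 1)
  T8 needs (1, 1, 0, 0) <= (2, 1, 2, 1) -> finishes; pool += (0, 0, 2, 0) = (2, 1, 4, 1)
  T1 needs (2, 1, 4, 1) <= (2, 1, 4, 1) -> finishes; pool += (1, 3, 1, 1) = (3, 4, 5, 2)
  T9 needs (3, 2, 5, 2) <= (3, 4, 5, 2) -> finishes; pool += (2, 2, 0, 2) = (5, 6, 5, 4)
  T6 needs (2, 1, 0, 1) <= (5, 6, 5, 4) -> finishes; pool += (2, 0, 1, 1) = (7, 6, 6, 5)
  T2 needs (4, 0, 3, 5) <= (7, 6, 6, 5) -> finishes; pool += (2, 1, 0, 2) = (9, 7, 6, 7)
  T5 still needs (6, 8, 6, 1) but only (9, 7, 6, 7) is free — short on R3
  T3 still needs (3, 8, 1, 0) but only (9, 7, 6, 7) is free — short on R3
Permanently blocked: T5 and T3.


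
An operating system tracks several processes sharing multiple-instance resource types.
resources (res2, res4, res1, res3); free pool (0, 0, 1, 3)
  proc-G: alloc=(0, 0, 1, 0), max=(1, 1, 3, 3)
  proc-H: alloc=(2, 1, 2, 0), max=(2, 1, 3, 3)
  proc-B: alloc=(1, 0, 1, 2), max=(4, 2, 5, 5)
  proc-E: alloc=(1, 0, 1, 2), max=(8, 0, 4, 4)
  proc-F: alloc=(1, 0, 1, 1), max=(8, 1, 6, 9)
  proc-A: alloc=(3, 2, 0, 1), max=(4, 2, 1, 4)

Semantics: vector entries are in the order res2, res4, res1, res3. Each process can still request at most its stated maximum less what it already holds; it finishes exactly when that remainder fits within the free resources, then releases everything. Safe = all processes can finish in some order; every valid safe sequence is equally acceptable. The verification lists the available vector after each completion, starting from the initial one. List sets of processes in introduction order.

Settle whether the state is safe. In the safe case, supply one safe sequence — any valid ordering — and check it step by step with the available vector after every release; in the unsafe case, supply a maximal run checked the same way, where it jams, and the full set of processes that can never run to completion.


UNSAFE.
Key observation: proc-H, proc-G, proc-A, proc-B can finish, but then (6, 3, 5, 6) is all there is, and the blocked group's res2 demands exceed it.
Going as far as possible: proc-H, proc-G, proc-A, proc-B; after that, nothing fits. Verifying each step:
  pool = (0, 0, 1, 3)
  proc-H needs (0, 0, 1, 3) <= (0, 0, 1, 3) -> finishes; pool += (2, 1, 2, 0) = (2, 1, 3, 3)
  proc-G needs (1, 1, 2, 3) <= (2, 1, 3, 3) -> finishes; pool += (0, 0, 1, 0) = (2, 1, 4, 3)
  proc-A needs (1, 0, 1, 3) <= (2, 1, 4, 3) -> finishes; pool += (3, 2, 0, 1) = (5, 3, 4, 4)
  proc-B needs (3, 2, 4, 3) <= (5, 3, 4, 4) -> finishes; pool += (1, 0, 1, 2) = (6, 3, 5, 6)
  proc-E still needs (7, 0, 3, 2) but only (6, 3, 5, 6) is free — short on res2
  proc-F still needs (7, 1, 5, 8) but only (6, 3, 5, 6) is free — short on res2 and res3
Permanently blocked: proc-E and proc-F.


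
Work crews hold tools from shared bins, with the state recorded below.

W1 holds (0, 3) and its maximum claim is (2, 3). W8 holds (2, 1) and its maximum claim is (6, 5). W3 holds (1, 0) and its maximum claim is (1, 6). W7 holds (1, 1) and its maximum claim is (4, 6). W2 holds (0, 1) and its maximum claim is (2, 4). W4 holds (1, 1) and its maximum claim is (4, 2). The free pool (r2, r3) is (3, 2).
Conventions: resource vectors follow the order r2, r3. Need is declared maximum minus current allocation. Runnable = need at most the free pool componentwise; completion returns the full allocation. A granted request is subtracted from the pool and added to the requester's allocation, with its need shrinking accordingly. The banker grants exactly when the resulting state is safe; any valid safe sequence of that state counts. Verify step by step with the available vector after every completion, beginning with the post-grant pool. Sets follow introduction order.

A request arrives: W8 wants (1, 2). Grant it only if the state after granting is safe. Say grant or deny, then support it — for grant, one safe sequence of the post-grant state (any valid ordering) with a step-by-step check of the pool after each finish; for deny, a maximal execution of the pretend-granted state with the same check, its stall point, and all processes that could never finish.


DENY: after the grant no complete ordering would exist.
Key observation: after W1, W2 the pool peaks at (2, 4), and each blocked process is short somewhere: W8 on r2; W3 on r3; W7 on r2, r3; W4 on r2.
After a pretend grant, a maximal execution: W1, W2 — then nothing else fits. Step-by-step check:
  pool = (2, 0)
  W1: need (2, 0) fits (2, 0); releases (0, 3), pool now (2, 3)
  W2: need (2, 3) fits (2, 3); releases (0, 1), pool now (2, 4)
  W8 still needs (3, 2) but only (2, 4) is free — short on r2
  W3 still needs (0, 6) but only (2, 4) is free — short on r3
  W7 still needs (3, 5) but only (2, 4) is free — short on r2 and r3
  W4 still needs (3, 1) but only (2, 4) is free — short on r2
Processes that could never finish after the grant: W8, W3, W7 and W4.


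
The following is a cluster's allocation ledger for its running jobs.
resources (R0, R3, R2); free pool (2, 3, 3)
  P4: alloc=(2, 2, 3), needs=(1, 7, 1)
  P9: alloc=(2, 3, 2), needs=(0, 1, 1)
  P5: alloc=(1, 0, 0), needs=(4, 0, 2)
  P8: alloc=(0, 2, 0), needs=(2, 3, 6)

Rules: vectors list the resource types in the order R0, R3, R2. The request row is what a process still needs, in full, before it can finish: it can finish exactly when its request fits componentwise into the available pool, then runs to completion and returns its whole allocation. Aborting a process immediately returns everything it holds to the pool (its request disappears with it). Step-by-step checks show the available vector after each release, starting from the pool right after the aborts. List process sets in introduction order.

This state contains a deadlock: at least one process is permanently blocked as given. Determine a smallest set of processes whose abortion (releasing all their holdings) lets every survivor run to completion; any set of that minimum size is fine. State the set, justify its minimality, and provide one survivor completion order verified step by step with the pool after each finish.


Abort P8.
Key observation: the returned (0, 2, 0) from P8 is what brings P4 — unrunnable before, under any order — into play at step 2.
Minimality: the empty abort set fails — the state is deadlocked as it stands.
Survivors finish in the order: P9, P4, P5. Step-by-step check (pool after the aborts first):
  pool = (2, 5, 3)
  run P9 (needs (0, 1, 1), free (2, 5, 3)); after release of (2, 3, 2) the pool is (4, 8, 5)
  run P4 (needs (1, 7, 1), free (4, 8, 5)); after release of (2, 2, 3) the pool is (6, 10, 8)
  run P5 (needs (4, 0, 2), free (6, 10, 8)); after release of (1, 0, 0) the pool is (7, 10, 8)


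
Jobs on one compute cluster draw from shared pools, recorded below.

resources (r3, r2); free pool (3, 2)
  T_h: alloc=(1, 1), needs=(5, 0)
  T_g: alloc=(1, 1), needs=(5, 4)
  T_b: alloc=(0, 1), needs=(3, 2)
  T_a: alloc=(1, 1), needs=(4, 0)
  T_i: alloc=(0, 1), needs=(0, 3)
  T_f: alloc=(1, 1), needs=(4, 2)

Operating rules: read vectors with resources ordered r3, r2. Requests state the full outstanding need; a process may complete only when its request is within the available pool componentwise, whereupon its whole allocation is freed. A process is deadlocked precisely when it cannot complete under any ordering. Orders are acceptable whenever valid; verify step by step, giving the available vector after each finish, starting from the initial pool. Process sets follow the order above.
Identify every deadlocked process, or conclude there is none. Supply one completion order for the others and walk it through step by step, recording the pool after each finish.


Deadlocked: T_h, T_g, T_a and T_f.
Key observation: T_b, T_i can finish, but then (3, 4) is all there is, and the blocked group's r3 demands exceed it.
A valid finishing order for the others: T_b, T_i. Walking it through:
  pool = (3, 2)
  run T_b (needs (3, 2), free (3, 2)); after release of (0, 1) the pool is (3, 3)
  run T_i (needs (0, 3), free (3, 3)); after release of (0, 1) the pool is (3, 4)
The stuck group stays short no matter what:
  T_h still needs (5, 0) but only (3, 4) is free — short on r3
  T_g still needs (5, 4) but only (3, 4) is free — short on r3
  T_a still needs (4, 0) but only (3, 4) is free — short on r3
  T_f still needs (4, 2) but only (3, 4) is free — short on r3


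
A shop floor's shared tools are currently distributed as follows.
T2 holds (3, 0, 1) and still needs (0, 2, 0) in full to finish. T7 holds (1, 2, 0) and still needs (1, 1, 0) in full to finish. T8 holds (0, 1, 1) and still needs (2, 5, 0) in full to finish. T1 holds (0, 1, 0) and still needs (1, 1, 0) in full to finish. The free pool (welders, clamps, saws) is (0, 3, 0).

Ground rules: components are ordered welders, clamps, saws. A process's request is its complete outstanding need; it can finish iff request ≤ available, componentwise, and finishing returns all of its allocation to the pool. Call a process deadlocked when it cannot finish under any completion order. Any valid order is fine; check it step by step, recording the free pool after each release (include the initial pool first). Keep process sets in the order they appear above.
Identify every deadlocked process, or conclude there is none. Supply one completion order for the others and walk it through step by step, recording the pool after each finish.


No process is deadlocked.
Key observation: starting with T2, each completion frees enough for the next — no one is permanently blocked.
The rest can finish in the order T2, T1, T7, T8. Check, step by step:
  pool = (0, 3, 0)
  T2 needs (0, 2, 0) <= (0, 3, 0) -> finishes; pool += (3, 0, 1) = (3, 3, 1)
  T1 needs (1, 1, 0) <= (3, 3, 1) -> finishes; pool += (0, 1, 0) = (3, 4, 1)
  T7 needs (1, 1, 0) <= (3, 4, 1) -> finishes; pool += (1, 2, 0) = (4, 6, 1)
  T8 needs (2, 5, 0) <= (4, 6, 1) -> finishes; pool += (0, 1, 1) = (4, 7, 2)


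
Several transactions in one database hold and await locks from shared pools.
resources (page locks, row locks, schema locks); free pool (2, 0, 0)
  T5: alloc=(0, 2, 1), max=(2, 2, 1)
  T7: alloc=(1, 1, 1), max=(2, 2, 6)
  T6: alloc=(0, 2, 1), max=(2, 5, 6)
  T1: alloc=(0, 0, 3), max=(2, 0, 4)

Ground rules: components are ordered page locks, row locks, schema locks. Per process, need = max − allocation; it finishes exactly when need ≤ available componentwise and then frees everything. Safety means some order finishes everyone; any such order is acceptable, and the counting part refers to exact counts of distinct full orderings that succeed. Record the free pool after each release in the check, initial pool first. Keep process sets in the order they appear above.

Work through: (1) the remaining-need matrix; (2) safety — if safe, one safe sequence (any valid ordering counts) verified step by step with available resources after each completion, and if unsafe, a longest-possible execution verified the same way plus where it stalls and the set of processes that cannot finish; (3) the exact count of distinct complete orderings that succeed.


(1) Remaining need (order page locks, row locks, schema locks):
  T5: (2, 0, 0)
  T7: (1, 1, 5)
  T6: (2, 3, 5)
  T1: (2, 0, 1)
(2) The state is UNSAFE.
Key observation: after T5, T1 complete, (2, 2, 4) is the best the pool ever gets, yet each leftover process wants more schema locks.
The run T5, T1 cannot be extended any further. Walking it through:
  pool = (2, 0, 0)
  run T5 (needs (2, 0, 0), free (2, 0, 0)); after release of (0, 2, 1) the pool is (2, 2, 1)
  run T1 (needs (2, 0, 1), free (2, 2, 1)); after release of (0, 0, 3) the pool is (2, 2, 4)
  T7 cannot run: need (1, 1, 5) vs free (2, 2, 4) (insufficient schema locks)
  T6 cannot run: need (2, 3, 5) vs free (2, 2, 4) (insufficient row locks and schema locks)
Never able to finish: T7 and T6.
(3) The exact count: 0 of the possible complete orderings are safe sequences.


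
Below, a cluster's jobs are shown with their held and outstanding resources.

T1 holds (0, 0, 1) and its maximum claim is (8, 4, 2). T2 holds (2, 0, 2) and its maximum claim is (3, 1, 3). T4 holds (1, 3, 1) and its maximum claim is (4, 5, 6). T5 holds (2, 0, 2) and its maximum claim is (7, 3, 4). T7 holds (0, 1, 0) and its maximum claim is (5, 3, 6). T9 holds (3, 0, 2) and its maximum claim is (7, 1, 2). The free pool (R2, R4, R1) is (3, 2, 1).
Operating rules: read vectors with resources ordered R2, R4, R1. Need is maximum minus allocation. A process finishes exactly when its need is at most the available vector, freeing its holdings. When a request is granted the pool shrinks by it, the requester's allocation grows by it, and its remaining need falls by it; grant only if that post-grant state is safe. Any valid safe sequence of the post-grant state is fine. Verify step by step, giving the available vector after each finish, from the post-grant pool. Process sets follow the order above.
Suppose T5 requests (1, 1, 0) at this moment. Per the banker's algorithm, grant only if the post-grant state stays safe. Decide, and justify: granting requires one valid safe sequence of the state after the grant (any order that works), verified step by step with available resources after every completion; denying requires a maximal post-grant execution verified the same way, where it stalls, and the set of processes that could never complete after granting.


DENY — the pretend-granted state is unsafe.
Key observation: after T2, T9 complete, (7, 1, 5) is the best the pool ever gets, yet each leftover process wants more R4.
After a pretend grant, a maximal execution: T2, T9 — then nothing else fits. Walking it through:
  pool = (2, 1, 1)
  run T2 (needs (1, 1, 1), free (2, 1, 1)); after release of (2, 0, 2) the pool is (4, 1, 3)
  run T9 (needs (4, 1, 0), free (4, 1, 3)); after release of (3, 0, 2) the pool is (7, 1, 5)
  blocked: T1 wants (8, 4, 1), pool (7, 1, 5) — not enough R2 and R4
  blocked: T4 wants (3, 2, 5), pool (7, 1, 5) — not enough R4
  blocked: T5 wants (4, 2, 2), pool (7, 1, 5) — not enough R4
  blocked: T7 wants (5, 2, 6), pool (7, 1, 5) — not enough R4 and R1
Had the request been granted, T1, T4, T5 and T7 could never finish.


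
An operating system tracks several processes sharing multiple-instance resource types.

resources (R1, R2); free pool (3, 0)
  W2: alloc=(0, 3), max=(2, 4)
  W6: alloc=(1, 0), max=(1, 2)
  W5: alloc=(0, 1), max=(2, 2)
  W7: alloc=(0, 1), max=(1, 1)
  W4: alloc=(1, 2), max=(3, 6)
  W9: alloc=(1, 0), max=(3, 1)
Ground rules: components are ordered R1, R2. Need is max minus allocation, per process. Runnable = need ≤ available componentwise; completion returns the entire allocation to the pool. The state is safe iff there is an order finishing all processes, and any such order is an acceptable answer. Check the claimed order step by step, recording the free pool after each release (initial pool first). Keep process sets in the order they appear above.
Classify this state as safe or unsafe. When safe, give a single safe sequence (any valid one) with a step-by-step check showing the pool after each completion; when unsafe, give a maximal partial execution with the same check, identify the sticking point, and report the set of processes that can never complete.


SAFE — a valid safe sequence is W7, W5, W2, W6, W9, W4.
Key observation: at W5 the run first touches a limit — (2, 1) against (3, 1), exact on a resource it actually requests.
Check, step by step:
  pool = (3, 0)
  W7: need (1, 0) fits (3, 0); releases (0, 1), pool now (3, 1)
  W5: need (2, 1) fits (3, 1); releases (0, 1), pool now (3, 2)
  W2: need (2, 1) fits (3, 2); releases (0, 3), pool now (3, 5)
  W6: need (0, 2) fits (3, 5); releases (1, 0), pool now (4, 5)
  W9: need (2, 1) fits (4, 5); releases (1, 0), pool now (5, 5)
  W4: need (2, 4) fits (5, 5); releases (1, 2), pool now (6, 7)


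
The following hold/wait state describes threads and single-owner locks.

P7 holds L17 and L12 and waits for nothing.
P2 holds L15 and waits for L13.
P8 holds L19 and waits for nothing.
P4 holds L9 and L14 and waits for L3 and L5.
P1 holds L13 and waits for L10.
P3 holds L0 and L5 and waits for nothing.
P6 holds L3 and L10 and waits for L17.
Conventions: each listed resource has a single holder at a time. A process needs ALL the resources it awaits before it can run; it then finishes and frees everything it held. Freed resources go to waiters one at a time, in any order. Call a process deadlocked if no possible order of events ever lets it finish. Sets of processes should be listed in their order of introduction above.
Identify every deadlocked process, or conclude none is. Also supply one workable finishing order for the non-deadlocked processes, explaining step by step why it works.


The deadlocked set is empty.
Key observation: all waits point, directly or indirectly, at processes that can finish, so nothing is permanently blocked.
A valid finishing order for the others: P7, P6, P3, P4, P1, P2, P8.
Step-by-step check:
  run P7 (it waits on nothing); releases L17 and L12
  P6: everything it awaited (L17) is free; runs, freeing L3 and L10
  run P3 (it waits on nothing); releases L0 and L5
  P4: everything it awaited (L3 and L5) is free; runs, freeing L9 and L14
  P1: everything it awaited (L10) is free; runs, freeing L13
  P2: everything it awaited (L13) is free; runs, freeing L15
  run P8 (it waits on nothing); releases L19


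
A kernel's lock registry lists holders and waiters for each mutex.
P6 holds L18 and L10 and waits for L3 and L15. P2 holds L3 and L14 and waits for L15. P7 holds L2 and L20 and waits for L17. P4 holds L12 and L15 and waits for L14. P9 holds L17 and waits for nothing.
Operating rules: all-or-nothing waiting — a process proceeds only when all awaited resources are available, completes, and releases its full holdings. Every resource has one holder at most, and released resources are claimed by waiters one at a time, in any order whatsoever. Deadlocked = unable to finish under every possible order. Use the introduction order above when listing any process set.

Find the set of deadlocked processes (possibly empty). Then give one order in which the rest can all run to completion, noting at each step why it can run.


Deadlocked set: P6, P2 and P4.
Key observation: the waits loop around P2 -> P4 -> P2 with no way out; P6 waits into the deadlock from upstream.
The rest can finish in the order P9, P7.
Verifying each step:
  run P9 (it waits on nothing); releases L17
  P7: everything it awaited (L17) is free; runs, freeing L2 and L20


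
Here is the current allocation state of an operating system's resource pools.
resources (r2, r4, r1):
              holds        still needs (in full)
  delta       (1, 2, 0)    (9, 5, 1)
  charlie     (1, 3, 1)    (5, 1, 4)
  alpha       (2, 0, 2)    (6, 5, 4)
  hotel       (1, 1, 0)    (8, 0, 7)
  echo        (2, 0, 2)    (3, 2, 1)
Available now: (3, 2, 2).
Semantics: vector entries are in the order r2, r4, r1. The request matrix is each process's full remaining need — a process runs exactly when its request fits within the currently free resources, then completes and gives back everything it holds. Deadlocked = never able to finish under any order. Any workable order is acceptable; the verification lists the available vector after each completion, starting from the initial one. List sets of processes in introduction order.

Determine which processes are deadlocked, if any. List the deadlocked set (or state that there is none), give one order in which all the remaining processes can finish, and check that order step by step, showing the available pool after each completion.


Nothing here is deadlocked.
Key observation: starting with echo, each completion frees enough for the next — no one is permanently blocked.
One completion order for the rest: echo, charlie, alpha, hotel, delta. Check, step by step:
  pool = (3, 2, 2)
  echo needs (3, 2, 1) <= (3, 2, 2) -> finishes; pool += (2, 0, 2) = (5, 2, 4)
  charlie needs (5, 1, 4) <= (5, 2, 4) -> finishes; pool += (1, 3, 1) = (6, 5, 5)
  alpha needs (6, 5, 4) <= (6, 5, 5) -> finishes; pool += (2, 0, 2) = (8, 5, 7)
  hotel needs (8, 0, 7) <= (8, 5, 7) -> finishes; pool += (1, 1, 0) = (9, 6, 7)
  delta needs (9, 5, 1) <= (9, 6, 7) -> finishes; pool += (1, 2, 0) = (10, 8, 7)


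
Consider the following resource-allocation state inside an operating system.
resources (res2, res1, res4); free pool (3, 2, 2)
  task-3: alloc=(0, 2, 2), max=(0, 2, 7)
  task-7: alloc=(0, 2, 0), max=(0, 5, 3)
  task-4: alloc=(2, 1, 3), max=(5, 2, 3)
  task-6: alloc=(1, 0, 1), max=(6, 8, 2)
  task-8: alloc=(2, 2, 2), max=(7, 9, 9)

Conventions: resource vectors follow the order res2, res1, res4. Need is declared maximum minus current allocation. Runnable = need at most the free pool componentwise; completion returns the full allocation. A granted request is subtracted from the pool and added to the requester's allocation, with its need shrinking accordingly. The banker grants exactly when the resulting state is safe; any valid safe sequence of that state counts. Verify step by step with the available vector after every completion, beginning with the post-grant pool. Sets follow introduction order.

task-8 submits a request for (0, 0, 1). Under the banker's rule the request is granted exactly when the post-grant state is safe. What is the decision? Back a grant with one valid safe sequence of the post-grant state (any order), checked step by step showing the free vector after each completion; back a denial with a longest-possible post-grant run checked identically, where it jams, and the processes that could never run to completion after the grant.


DENY. Granting would leave the state unsafe.
Key observation: after task-4, task-7 the pool peaks at (5, 5, 4), and each blocked process is short somewhere: task-3 on res4; task-6 on res1; task-8 on res1, res4.
Pretend the grant happened; the run task-4, task-7 goes as far as possible. Verifying each step:
  pool = (3, 2, 1)
  run task-4 (needs (3, 1, 0), free (3, 2, 1)); after release of (2, 1, 3) the pool is (5, 3, 4)
  run task-7 (needs (0, 3, 3), free (5, 3, 4)); after release of (0, 2, 0) the pool is (5, 5, 4)
  task-3 still needs (0, 0, 5) but only (5, 5, 4) is free — short on res4
  task-6 still needs (5, 8, 1) but only (5, 5, 4) is free — short on res1
  task-8 still needs (5, 7, 6) but only (5, 5, 4) is free — short on res1 and res4
Post-grant, the permanently blocked set is task-3, task-6 and task-8.


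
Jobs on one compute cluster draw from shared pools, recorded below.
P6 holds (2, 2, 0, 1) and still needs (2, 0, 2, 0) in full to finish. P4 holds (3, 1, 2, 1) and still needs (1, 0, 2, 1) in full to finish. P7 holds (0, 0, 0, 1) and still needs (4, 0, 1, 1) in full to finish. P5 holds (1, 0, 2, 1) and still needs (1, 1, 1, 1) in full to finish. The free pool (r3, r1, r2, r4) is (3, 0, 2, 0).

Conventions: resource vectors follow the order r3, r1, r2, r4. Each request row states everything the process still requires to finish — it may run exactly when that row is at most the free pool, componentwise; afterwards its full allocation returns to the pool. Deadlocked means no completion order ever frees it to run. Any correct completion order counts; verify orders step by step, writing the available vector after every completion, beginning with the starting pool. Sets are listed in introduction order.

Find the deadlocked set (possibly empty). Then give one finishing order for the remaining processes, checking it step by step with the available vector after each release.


Nothing here is deadlocked.
Key observation: no deadlock: P6 fits now, and the freed resources carry the rest through.
A valid finishing order for the others: P6, P7, P4, P5. Step-by-step check:
  pool = (3, 0, 2, 0)
  P6: need (2, 0, 2, 0) fits (3, 0, 2, 0); releases (2, 2, 0, 1), pool now (5, 2, 2, 1)
  P7: need (4, 0, 1, 1) fits (5, 2, 2, 1); releases (0, 0, 0, 1), pool now (5, 2, 2, 2)
  P4: need (1, 0, 2, 1) fits (5, 2, 2, 2); releases (3, 1, 2, 1), pool now (8, 3, 4, 3)
  P5: need (1, 1, 1, 1) fits (8, 3, 4, 3); releases (1, 0, 2, 1), pool now (9, 3, 6, 4)


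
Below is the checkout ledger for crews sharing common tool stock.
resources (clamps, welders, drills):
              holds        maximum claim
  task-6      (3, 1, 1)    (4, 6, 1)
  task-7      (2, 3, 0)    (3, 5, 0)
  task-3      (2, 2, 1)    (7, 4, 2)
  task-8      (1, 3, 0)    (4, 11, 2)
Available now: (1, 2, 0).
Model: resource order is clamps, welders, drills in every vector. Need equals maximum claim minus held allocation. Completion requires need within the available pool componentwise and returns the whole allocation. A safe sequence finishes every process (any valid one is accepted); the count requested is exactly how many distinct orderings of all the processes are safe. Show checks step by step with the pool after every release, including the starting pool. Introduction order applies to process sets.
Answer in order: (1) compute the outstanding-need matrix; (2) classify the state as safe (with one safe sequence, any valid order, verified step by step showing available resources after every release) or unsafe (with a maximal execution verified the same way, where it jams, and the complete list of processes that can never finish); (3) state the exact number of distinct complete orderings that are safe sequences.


(1) Outstanding need per process (order clamps, welders, drills):
  task-6: (1, 5, 0)
  task-7: (1, 2, 0)
  task-3: (5, 2, 1)
  task-8: (3, 8, 2)
(2) SAFE, for example via the order task-7, task-6, task-3, task-8.
Key observation: task-7 is the earliest step where a requested resource binds exactly: need (1, 2, 0), pool (1, 2, 0) at its turn.
Check, step by step:
  pool = (1, 2, 0)
  run task-7 (needs (1, 2, 0), free (1, 2, 0)); after release of (2, 3, 0) the pool is (3, 5, 0)
  run task-6 (needs (1, 5, 0), free (3, 5, 0)); after release of (3, 1, 1) the pool is (6, 6, 1)
  run task-3 (needs (5, 2, 1), free (6, 6, 1)); after release of (2, 2, 1) the pool is (8, 8, 2)
  run task-8 (needs (3, 8, 2), free (8, 8, 2)); after release of (1, 3, 0) the pool is (9, 11, 2)
(3) The exact count: 1 of the possible complete orderings is a safe sequence.


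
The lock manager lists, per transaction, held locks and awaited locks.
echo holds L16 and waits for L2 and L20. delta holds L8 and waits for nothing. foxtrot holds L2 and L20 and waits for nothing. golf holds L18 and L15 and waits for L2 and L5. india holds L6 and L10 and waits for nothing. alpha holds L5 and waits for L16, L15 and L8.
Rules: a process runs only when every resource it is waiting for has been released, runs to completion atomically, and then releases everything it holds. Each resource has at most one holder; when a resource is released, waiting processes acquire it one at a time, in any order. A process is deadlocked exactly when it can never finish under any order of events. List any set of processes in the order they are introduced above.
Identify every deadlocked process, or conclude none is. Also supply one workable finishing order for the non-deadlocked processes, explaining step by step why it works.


The deadlocked set is golf and alpha.
Key observation: along golf -> alpha -> golf, each member waits on what the next one holds — a deadlock; no other process is dragged down with it.
The rest can finish in the order foxtrot, echo, delta, india.
Walking it through:
  run foxtrot (it waits on nothing); releases L2 and L20
  echo waits on L2 and L20 — all released -> runs and releases L16
  run delta (it waits on nothing); releases L8
  run india (it waits on nothing); releases L6 and L10
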